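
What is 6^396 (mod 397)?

6^1 ≡ 6 (mod 397)
6^2 ≡ 6^2 = 36 ≡ 36 (mod 397)
6^4 ≡ 36^2 = 1296 ≡ 105 (mod 397)
6^8 ≡ 105^2 = 11025 ≡ 306 (mod 397)
6^16 ≡ 306^2 = 93636 ≡ 341 (mod 397)
6^32 ≡ 341^2 = 116281 ≡ 357 (mod 397)
6^64 ≡ 357^2 = 127449 ≡ 12 (mod 397)
6^128 ≡ 12^2 = 144 ≡ 144 (mod 397)
6^256 ≡ 144^2 = 20736 ≡ 92 (mod 397)
396 = 256 + 128 + 8 + 4 in binary powers of 2.
So 6^396 ≡ 92 · 144 · 306 · 105 ≡ 1 (mod 397).
Since the result is 1, base 6 gives no evidence that 397 is composite.

1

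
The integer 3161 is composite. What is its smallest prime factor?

3161 is odd.
Digit sum 11, not divisible by 3.
Ends in 1: not divisible by 5.
7: 3161 = 7·451 + 4
11: 3161 = 11·287 + 4
13: 3161 = 13·243 + 2
17: 3161 = 17·185 + 16
19: 3161 = 19·166 + 7
23: 3161 = 23·137 + 10
29: 3161 = 29·109

29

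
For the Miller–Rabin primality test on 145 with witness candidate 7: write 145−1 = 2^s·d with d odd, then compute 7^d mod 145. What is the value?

145 − 1 = 144 = 2^4 · 9, so d = 9.
7^1 ≡ 7 (mod 145)
7^2 ≡ 7^2 = 49 ≡ 49 (mod 145)
7^4 ≡ 49^2 = 2401 ≡ 81 (mod 145)
7^8 ≡ 81^2 = 6561 ≡ 36 (mod 145)
9 = 8 + 1 in binary powers of 2.
So 7^9 ≡ 36 · 7 ≡ 107 (mod 145).
Squaring chain: 107 → 139 → 36 → 136; never reaches −1, so base 7 is a Miller–Rabin witness that 145 is composite.

107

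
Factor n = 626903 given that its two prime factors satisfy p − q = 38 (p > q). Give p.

Since p = q + 38, we have 626903 = q(q + 38), so q² + 38q − 626903 = 0.
Discriminant: 38² + 4·626903 = 1444 + 2507612 = 2509056; √2509056 = 1584.
q = (−38 + 1584)/2 = 773, and p = q + 38 = 811.
Check: 773 · 811 = 626903.

811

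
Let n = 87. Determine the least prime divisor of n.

87 is odd.
Digit sum 15, divisible by 3.

3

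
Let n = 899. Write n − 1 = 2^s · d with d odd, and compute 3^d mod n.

641

899 − 1 = 898 = 2^1 · 449, so d = 449.
3^1 ≡ 3 (mod 899)
3^2 ≡ 3^2 = 9 ≡ 9 (mod 899)
3^4 ≡ 9^2 = 81 ≡ 81 (mod 899)
3^8 ≡ 81^2 = 6561 ≡ 268 (mod 899)
3^16 ≡ 268^2 = 71824 ≡ 803 (mod 899)
3^32 ≡ 803^2 = 644809 ≡ 226 (mod 899)
3^64 ≡ 226^2 = 51076 ≡ 732 (mod 899)
3^128 ≡ 732^2 = 535824 ≡ 20 (mod 899)
3^256 ≡ 20^2 = 400 ≡ 400 (mod 899)
449 = 256 + 128 + 64 + 1 in binary powers of 2.
So 3^449 ≡ 400 · 20 · 732 · 3 ≡ 641 (mod 899).
Squaring chain: 641; never reaches −1, so base 3 is a Miller–Rabin witness that 899 is composite.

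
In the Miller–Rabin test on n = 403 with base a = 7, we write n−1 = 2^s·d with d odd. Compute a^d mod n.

403 − 1 = 402 = 2^1 · 201, so d = 201.
7^1 ≡ 7 (mod 403)
7^2 ≡ 7^2 = 49 ≡ 49 (mod 403)
7^4 ≡ 49^2 = 2401 ≡ 386 (mod 403)
7^8 ≡ 386^2 = 148996 ≡ 289 (mod 403)
7^16 ≡ 289^2 = 83521 ≡ 100 (mod 403)
7^32 ≡ 100^2 = 10000 ≡ 328 (mod 403)
7^64 ≡ 328^2 = 107584 ≡ 386 (mod 403)
7^128 ≡ 386^2 = 148996 ≡ 289 (mod 403)
201 = 128 + 64 + 8 + 1 in binary powers of 2.
So 7^201 ≡ 289 · 386 · 289 · 7 ≡ 190 (mod 403).
Squaring chain: 190; never reaches −1, so base 7 is a Miller–Rabin witness that 403 is composite.

190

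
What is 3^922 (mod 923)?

3^1 ≡ 3 (mod 923)
3^2 ≡ 3^2 = 9 ≡ 9 (mod 923)
3^4 ≡ 9^2 = 81 ≡ 81 (mod 923)
3^8 ≡ 81^2 = 6561 ≡ 100 (mod 923)
3^16 ≡ 100^2 = 10000 ≡ 770 (mod 923)
3^32 ≡ 770^2 = 592900 ≡ 334 (mod 923)
3^64 ≡ 334^2 = 111556 ≡ 796 (mod 923)
3^128 ≡ 796^2 = 633616 ≡ 438 (mod 923)
3^256 ≡ 438^2 = 191844 ≡ 783 (mod 923)
3^512 ≡ 783^2 = 613089 ≡ 217 (mod 923)
922 = 512 + 256 + 128 + 16 + 8 + 2 in binary powers of 2.
So 3^922 ≡ 217 · 783 · 438 · 770 · 100 · 9 ≡ 432 (mod 923).
Since 432 ≠ 1, base 3 is a Fermat witness: 923 is composite.

432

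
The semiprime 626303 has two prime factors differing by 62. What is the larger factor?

Since p = q + 62, we have 626303 = q(q + 62), so q² + 62q − 626303 = 0.
Discriminant: 62² + 4·626303 = 3844 + 2505212 = 2509056; √2509056 = 1584.
q = (−62 + 1584)/2 = 761, and p = q + 62 = 823.
Check: 761 · 823 = 626303.

823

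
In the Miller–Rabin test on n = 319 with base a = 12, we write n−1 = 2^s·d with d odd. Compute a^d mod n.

133

319 − 1 = 318 = 2^1 · 159, so d = 159.
12^1 ≡ 12 (mod 319)
12^2 ≡ 12^2 = 144 ≡ 144 (mod 319)
12^4 ≡ 144^2 = 20736 ≡ 1 (mod 319)
12^8 ≡ 1^2 = 1 ≡ 1 (mod 319)
12^16 ≡ 1^2 = 1 ≡ 1 (mod 319)
12^32 ≡ 1^2 = 1 ≡ 1 (mod 319)
12^64 ≡ 1^2 = 1 ≡ 1 (mod 319)
12^128 ≡ 1^2 = 1 ≡ 1 (mod 319)
159 = 128 + 16 + 8 + 4 + 2 + 1 in binary powers of 2.
So 12^159 ≡ 1 · 1 · 1 · 1 · 144 · 12 ≡ 133 (mod 319).
Squaring chain: 133; never reaches −1, so base 12 is a Miller–Rabin witness that 319 is composite.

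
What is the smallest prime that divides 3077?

17

3077 is odd.
Digit sum 17, not divisible by 3.
Ends in 7: not divisible by 5.
7: 3077 = 7·439 + 4
11: 3077 = 11·279 + 8
13: 3077 = 13·236 + 9
17: 3077 = 17·181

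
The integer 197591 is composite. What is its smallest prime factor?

17

197591 is odd.
Digit sum 32, not divisible by 3.
Ends in 1: not divisible by 5.
7: 197591 = 7·28227 + 2
11: 197591 = 11·17962 + 9
13: 197591 = 13·15199 + 4
17: 197591 = 17·11623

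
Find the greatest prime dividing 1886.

41

1886 = 2 · 943
943 = 23 · 41
41 is prime.
So 1886 = 2 · 23 · 41; the largest prime factor is 41.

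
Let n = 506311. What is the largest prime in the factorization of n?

79

506311 = 13 · 38947
38947 = 17 · 2291
2291 = 29 · 79
79 is prime.
So 506311 = 13 · 17 · 29 · 79; the largest prime factor is 79.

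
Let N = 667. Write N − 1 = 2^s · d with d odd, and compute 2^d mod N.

667 − 1 = 666 = 2^1 · 333, so d = 333.
2^1 ≡ 2 (mod 667)
2^2 ≡ 2^2 = 4 ≡ 4 (mod 667)
2^4 ≡ 4^2 = 16 ≡ 16 (mod 667)
2^8 ≡ 16^2 = 256 ≡ 256 (mod 667)
2^16 ≡ 256^2 = 65536 ≡ 170 (mod 667)
2^32 ≡ 170^2 = 28900 ≡ 219 (mod 667)
2^64 ≡ 219^2 = 47961 ≡ 604 (mod 667)
2^128 ≡ 604^2 = 364816 ≡ 634 (mod 667)
2^256 ≡ 634^2 = 401956 ≡ 422 (mod 667)
333 = 256 + 64 + 8 + 4 + 1 in binary powers of 2.
So 2^333 ≡ 422 · 604 · 256 · 16 · 2 ≡ 330 (mod 667).
Squaring chain: 330; never reaches −1, so base 2 is a Miller–Rabin witness that 667 is composite.

330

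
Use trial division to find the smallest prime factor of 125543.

11

125543 is odd.
Digit sum 20, not divisible by 3.
Ends in 3: not divisible by 5.
7: 125543 = 7·17934 + 5
11: 125543 = 11·11413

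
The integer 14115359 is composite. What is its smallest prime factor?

67

14115359 is odd.
Digit sum 29, not divisible by 3.
Ends in 9: not divisible by 5.
7: 14115359 = 7·2016479 + 6
11: 14115359 = 11·1283214 + 5
13: 14115359 = 13·1085796 + 11
17: 14115359 = 17·830315 + 4
19: 14115359 = 19·742913 + 12
23: 14115359 = 23·613711 + 6
29: 14115359 = 29·486736 + 15
31: 14115359 = 31·455334 + 5
37: 14115359 = 37·381496 + 7
41: 14115359 = 41·344277 + 2
43: 14115359 = 43·328264 + 7
47: 14115359 = 47·300326 + 37
53: 14115359 = 53·266327 + 28
59: 14115359 = 59·239243 + 22
61: 14115359 = 61·231399 + 20
67: 14115359 = 67·210677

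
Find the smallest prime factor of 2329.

2329 is odd.
Digit sum 16, not divisible by 3.
Ends in 9: not divisible by 5.
7: 2329 = 7·332 + 5
11: 2329 = 11·211 + 8
13: 2329 = 13·179 + 2
17: 2329 = 17·137

17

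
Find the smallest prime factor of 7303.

67

7303 is odd.
Digit sum 13, not divisible by 3.
Ends in 3: not divisible by 5.
7: 7303 = 7·1043 + 2
11: 7303 = 11·663 + 10
13: 7303 = 13·561 + 10
17: 7303 = 17·429 + 10
19: 7303 = 19·384 + 7
23: 7303 = 23·317 + 12
29: 7303 = 29·251 + 24
31: 7303 = 31·235 + 18
37: 7303 = 37·197 + 14
41: 7303 = 41·178 + 5
43: 7303 = 43·169 + 36
47: 7303 = 47·155 + 18
53: 7303 = 53·137 + 42
59: 7303 = 59·123 + 46
61: 7303 = 61·119 + 44
67: 7303 = 67·109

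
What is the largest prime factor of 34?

17

34 = 2 · 17
17 is prime.
So 34 = 2 · 17; the largest prime factor is 17.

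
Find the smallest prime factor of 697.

697 is odd.
Digit sum 22, not divisible by 3.
Ends in 7: not divisible by 5.
7: 697 = 7·99 + 4
11: 697 = 11·63 + 4
13: 697 = 13·53 + 8
17: 697 = 17·41

17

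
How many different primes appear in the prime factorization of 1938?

1938 = 2 · 969
969 = 3 · 323
323 = 17 · 19
1938 = 2 · 3 · 17 · 19, which has 4 distinct prime factors.

4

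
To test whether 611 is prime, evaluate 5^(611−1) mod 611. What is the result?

5^1 ≡ 5 (mod 611)
5^2 ≡ 5^2 = 25 ≡ 25 (mod 611)
5^4 ≡ 25^2 = 625 ≡ 14 (mod 611)
5^8 ≡ 14^2 = 196 ≡ 196 (mod 611)
5^16 ≡ 196^2 = 38416 ≡ 534 (mod 611)
5^32 ≡ 534^2 = 285156 ≡ 430 (mod 611)
5^64 ≡ 430^2 = 184900 ≡ 378 (mod 611)
5^128 ≡ 378^2 = 142884 ≡ 521 (mod 611)
5^256 ≡ 521^2 = 271441 ≡ 157 (mod 611)
5^512 ≡ 157^2 = 24649 ≡ 209 (mod 611)
610 = 512 + 64 + 32 + 2 in binary powers of 2.
So 5^610 ≡ 209 · 378 · 430 · 25 ≡ 441 (mod 611).
Since 441 ≠ 1, base 5 is a Fermat witness: 611 is composite.

441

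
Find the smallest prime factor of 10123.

10123 is odd.
Digit sum 7, not divisible by 3.
Ends in 3: not divisible by 5.
7: 10123 = 7·1446 + 1
11: 10123 = 11·920 + 3
13: 10123 = 13·778 + 9
17: 10123 = 17·595 + 8
19: 10123 = 19·532 + 15
23: 10123 = 23·440 + 3
29: 10123 = 29·349 + 2
31: 10123 = 31·326 + 17
37: 10123 = 37·273 + 22
41: 10123 = 41·246 + 37
43: 10123 = 43·235 + 18
47: 10123 = 47·215 + 18
53: 10123 = 53·191

53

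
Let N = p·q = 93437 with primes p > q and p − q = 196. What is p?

Since p = q + 196, we have 93437 = q(q + 196), so q² + 196q − 93437 = 0.
Discriminant: 196² + 4·93437 = 38416 + 373748 = 412164; √412164 = 642.
q = (−196 + 642)/2 = 223, and p = q + 196 = 419.
Check: 223 · 419 = 93437.

419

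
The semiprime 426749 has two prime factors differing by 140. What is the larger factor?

Since p = q + 140, we have 426749 = q(q + 140), so q² + 140q − 426749 = 0.
Discriminant: 140² + 4·426749 = 19600 + 1706996 = 1726596; √1726596 = 1314.
q = (−140 + 1314)/2 = 587, and p = q + 140 = 727.
Check: 587 · 727 = 426749.

727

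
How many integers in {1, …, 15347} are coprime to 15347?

Factor: 15347 = 103 · 149.
φ(15347) = (103−1) · (149−1) = 102 · 148 = 15096.

15096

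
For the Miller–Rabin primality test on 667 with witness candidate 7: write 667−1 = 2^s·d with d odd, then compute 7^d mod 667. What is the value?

458

667 − 1 = 666 = 2^1 · 333, so d = 333.
7^1 ≡ 7 (mod 667)
7^2 ≡ 7^2 = 49 ≡ 49 (mod 667)
7^4 ≡ 49^2 = 2401 ≡ 400 (mod 667)
7^8 ≡ 400^2 = 160000 ≡ 587 (mod 667)
7^16 ≡ 587^2 = 344569 ≡ 397 (mod 667)
7^32 ≡ 397^2 = 157609 ≡ 197 (mod 667)
7^64 ≡ 197^2 = 38809 ≡ 123 (mod 667)
7^128 ≡ 123^2 = 15129 ≡ 455 (mod 667)
7^256 ≡ 455^2 = 207025 ≡ 255 (mod 667)
333 = 256 + 64 + 8 + 4 + 1 in binary powers of 2.
So 7^333 ≡ 255 · 123 · 587 · 400 · 7 ≡ 458 (mod 667).
Squaring chain: 458; never reaches −1, so base 7 is a Miller–Rabin witness that 667 is composite.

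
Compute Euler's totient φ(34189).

Factor: 34189 = 179 · 191.
φ(34189) = (179−1) · (191−1) = 178 · 190 = 33820.

33820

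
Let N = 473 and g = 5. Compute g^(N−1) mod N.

454

5^1 ≡ 5 (mod 473)
5^2 ≡ 5^2 = 25 ≡ 25 (mod 473)
5^4 ≡ 25^2 = 625 ≡ 152 (mod 473)
5^8 ≡ 152^2 = 23104 ≡ 400 (mod 473)
5^16 ≡ 400^2 = 160000 ≡ 126 (mod 473)
5^32 ≡ 126^2 = 15876 ≡ 267 (mod 473)
5^64 ≡ 267^2 = 71289 ≡ 339 (mod 473)
5^128 ≡ 339^2 = 114921 ≡ 455 (mod 473)
5^256 ≡ 455^2 = 207025 ≡ 324 (mod 473)
472 = 256 + 128 + 64 + 16 + 8 in binary powers of 2.
So 5^472 ≡ 324 · 455 · 339 · 126 · 400 ≡ 454 (mod 473).
Since 454 ≠ 1, base 5 is a Fermat witness: 473 is composite.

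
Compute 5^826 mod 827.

5^1 ≡ 5 (mod 827)
5^2 ≡ 5^2 = 25 ≡ 25 (mod 827)
5^4 ≡ 25^2 = 625 ≡ 625 (mod 827)
5^8 ≡ 625^2 = 390625 ≡ 281 (mod 827)
5^16 ≡ 281^2 = 78961 ≡ 396 (mod 827)
5^32 ≡ 396^2 = 156816 ≡ 513 (mod 827)
5^64 ≡ 513^2 = 263169 ≡ 183 (mod 827)
5^128 ≡ 183^2 = 33489 ≡ 409 (mod 827)
5^256 ≡ 409^2 = 167281 ≡ 227 (mod 827)
5^512 ≡ 227^2 = 51529 ≡ 255 (mod 827)
826 = 512 + 256 + 32 + 16 + 8 + 2 in binary powers of 2.
So 5^826 ≡ 255 · 227 · 513 · 396 · 281 · 25 ≡ 1 (mod 827).
Since the result is 1, base 5 gives no evidence that 827 is composite.

1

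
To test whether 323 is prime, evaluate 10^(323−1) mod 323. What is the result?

10^1 ≡ 10 (mod 323)
10^2 ≡ 10^2 = 100 ≡ 100 (mod 323)
10^4 ≡ 100^2 = 10000 ≡ 310 (mod 323)
10^8 ≡ 310^2 = 96100 ≡ 169 (mod 323)
10^16 ≡ 169^2 = 28561 ≡ 137 (mod 323)
10^32 ≡ 137^2 = 18769 ≡ 35 (mod 323)
10^64 ≡ 35^2 = 1225 ≡ 256 (mod 323)
10^128 ≡ 256^2 = 65536 ≡ 290 (mod 323)
10^256 ≡ 290^2 = 84100 ≡ 120 (mod 323)
322 = 256 + 64 + 2 in binary powers of 2.
So 10^322 ≡ 120 · 256 · 100 ≡ 270 (mod 323).
Since 270 ≠ 1, base 10 is a Fermat witness: 323 is composite.

270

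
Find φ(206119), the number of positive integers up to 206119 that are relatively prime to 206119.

Factor: 206119 = 31 · 61 · 109.
φ(206119) = (31−1) · (61−1) · (109−1) = 30 · 60 · 108 = 194400.

194400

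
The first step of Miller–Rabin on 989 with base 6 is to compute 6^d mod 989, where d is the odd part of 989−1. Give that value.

989 − 1 = 988 = 2^2 · 247, so d = 247.
6^1 ≡ 6 (mod 989)
6^2 ≡ 6^2 = 36 ≡ 36 (mod 989)
6^4 ≡ 36^2 = 1296 ≡ 307 (mod 989)
6^8 ≡ 307^2 = 94249 ≡ 294 (mod 989)
6^16 ≡ 294^2 = 86436 ≡ 393 (mod 989)
6^32 ≡ 393^2 = 154449 ≡ 165 (mod 989)
6^64 ≡ 165^2 = 27225 ≡ 522 (mod 989)
6^128 ≡ 522^2 = 272484 ≡ 509 (mod 989)
247 = 128 + 64 + 32 + 16 + 4 + 2 + 1 in binary powers of 2.
So 6^247 ≡ 509 · 522 · 165 · 393 · 307 · 36 · 6 ≡ 393 (mod 989).
Squaring chain: 393 → 165; never reaches −1, so base 6 is a Miller–Rabin witness that 989 is composite.

393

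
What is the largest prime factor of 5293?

79

5293 = 67 · 79
79 is prime.
So 5293 = 67 · 79; the largest prime factor is 79.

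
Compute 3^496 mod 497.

3^1 ≡ 3 (mod 497)
3^2 ≡ 3^2 = 9 ≡ 9 (mod 497)
3^4 ≡ 9^2 = 81 ≡ 81 (mod 497)
3^8 ≡ 81^2 = 6561 ≡ 100 (mod 497)
3^16 ≡ 100^2 = 10000 ≡ 60 (mod 497)
3^32 ≡ 60^2 = 3600 ≡ 121 (mod 497)
3^64 ≡ 121^2 = 14641 ≡ 228 (mod 497)
3^128 ≡ 228^2 = 51984 ≡ 296 (mod 497)
3^256 ≡ 296^2 = 87616 ≡ 144 (mod 497)
496 = 256 + 128 + 64 + 32 + 16 in binary powers of 2.
So 3^496 ≡ 144 · 296 · 228 · 121 · 60 ≡ 445 (mod 497).
Since 445 ≠ 1, base 3 is a Fermat witness: 497 is composite.

445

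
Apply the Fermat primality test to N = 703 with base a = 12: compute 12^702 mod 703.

1

12^1 ≡ 12 (mod 703)
12^2 ≡ 12^2 = 144 ≡ 144 (mod 703)
12^4 ≡ 144^2 = 20736 ≡ 349 (mod 703)
12^8 ≡ 349^2 = 121801 ≡ 182 (mod 703)
12^16 ≡ 182^2 = 33124 ≡ 83 (mod 703)
12^32 ≡ 83^2 = 6889 ≡ 562 (mod 703)
12^64 ≡ 562^2 = 315844 ≡ 197 (mod 703)
12^128 ≡ 197^2 = 38809 ≡ 144 (mod 703)
12^256 ≡ 144^2 = 20736 ≡ 349 (mod 703)
12^512 ≡ 349^2 = 121801 ≡ 182 (mod 703)
702 = 512 + 128 + 32 + 16 + 8 + 4 + 2 in binary powers of 2.
So 12^702 ≡ 182 · 144 · 562 · 83 · 182 · 349 · 144 ≡ 1 (mod 703).
Since the result is 1, base 12 gives no evidence that 703 is composite.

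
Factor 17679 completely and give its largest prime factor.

17679 = 3 · 5893
5893 = 71 · 83
83 is prime.
So 17679 = 3 · 71 · 83; the largest prime factor is 83.

83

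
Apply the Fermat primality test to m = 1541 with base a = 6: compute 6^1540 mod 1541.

1243

6^1 ≡ 6 (mod 1541)
6^2 ≡ 6^2 = 36 ≡ 36 (mod 1541)
6^4 ≡ 36^2 = 1296 ≡ 1296 (mod 1541)
6^8 ≡ 1296^2 = 1679616 ≡ 1467 (mod 1541)
6^16 ≡ 1467^2 = 2152089 ≡ 853 (mod 1541)
6^32 ≡ 853^2 = 727609 ≡ 257 (mod 1541)
6^64 ≡ 257^2 = 66049 ≡ 1327 (mod 1541)
6^128 ≡ 1327^2 = 1760929 ≡ 1107 (mod 1541)
6^256 ≡ 1107^2 = 1225449 ≡ 354 (mod 1541)
6^512 ≡ 354^2 = 125316 ≡ 495 (mod 1541)
6^1024 ≡ 495^2 = 245025 ≡ 6 (mod 1541)
1540 = 1024 + 512 + 4 in binary powers of 2.
So 6^1540 ≡ 6 · 495 · 1296 ≡ 1243 (mod 1541).
Since 1243 ≠ 1, base 6 is a Fermat witness: 1541 is composite.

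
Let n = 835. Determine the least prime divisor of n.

835 is odd.
Digit sum 16, not divisible by 3.
Ends in 5: divisible by 5.

5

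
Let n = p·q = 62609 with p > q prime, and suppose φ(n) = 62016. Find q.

137

φ(n) = (p−1)(q−1) = n − (p+q) + 1, so p + q = 62609 − 62016 + 1 = 594.
p and q are the roots of t² − 594t + 62609 = 0.
Discriminant: 594² − 4·62609 = 352836 − 250436 = 102400; √102400 = 320.
q = (594 − 320)/2 = 137, p = (594 + 320)/2 = 457.
Check: 137 · 457 = 62609.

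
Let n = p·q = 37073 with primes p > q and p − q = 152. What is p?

Since p = q + 152, we have 37073 = q(q + 152), so q² + 152q − 37073 = 0.
Discriminant: 152² + 4·37073 = 23104 + 148292 = 171396; √171396 = 414.
q = (−152 + 414)/2 = 131, and p = q + 152 = 283.
Check: 131 · 283 = 37073.

283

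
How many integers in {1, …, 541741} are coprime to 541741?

Factor: 541741 = 61 · 83 · 107.
φ(541741) = (61−1) · (83−1) · (107−1) = 60 · 82 · 106 = 521520.

521520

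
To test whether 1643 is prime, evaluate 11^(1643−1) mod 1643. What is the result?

1444

11^1 ≡ 11 (mod 1643)
11^2 ≡ 11^2 = 121 ≡ 121 (mod 1643)
11^4 ≡ 121^2 = 14641 ≡ 1497 (mod 1643)
11^8 ≡ 1497^2 = 2241009 ≡ 1600 (mod 1643)
11^16 ≡ 1600^2 = 2560000 ≡ 206 (mod 1643)
11^32 ≡ 206^2 = 42436 ≡ 1361 (mod 1643)
11^64 ≡ 1361^2 = 1852321 ≡ 660 (mod 1643)
11^128 ≡ 660^2 = 435600 ≡ 205 (mod 1643)
11^256 ≡ 205^2 = 42025 ≡ 950 (mod 1643)
11^512 ≡ 950^2 = 902500 ≡ 493 (mod 1643)
11^1024 ≡ 493^2 = 243049 ≡ 1528 (mod 1643)
1642 = 1024 + 512 + 64 + 32 + 8 + 2 in binary powers of 2.
So 11^1642 ≡ 1528 · 493 · 660 · 1361 · 1600 · 121 ≡ 1444 (mod 1643).
Since 1444 ≠ 1, base 11 is a Fermat witness: 1643 is composite.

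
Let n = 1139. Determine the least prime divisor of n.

17

1139 is odd.
Digit sum 14, not divisible by 3.
Ends in 9: not divisible by 5.
7: 1139 = 7·162 + 5
11: 1139 = 11·103 + 6
13: 1139 = 13·87 + 8
17: 1139 = 17·67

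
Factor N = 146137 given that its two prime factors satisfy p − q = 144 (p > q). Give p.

461

Since p = q + 144, we have 146137 = q(q + 144), so q² + 144q − 146137 = 0.
Discriminant: 144² + 4·146137 = 20736 + 584548 = 605284; √605284 = 778.
q = (−144 + 778)/2 = 317, and p = q + 144 = 461.
Check: 317 · 461 = 146137.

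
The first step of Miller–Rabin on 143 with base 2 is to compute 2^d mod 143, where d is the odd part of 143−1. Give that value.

143 − 1 = 142 = 2^1 · 71, so d = 71.
2^1 ≡ 2 (mod 143)
2^2 ≡ 2^2 = 4 ≡ 4 (mod 143)
2^4 ≡ 4^2 = 16 ≡ 16 (mod 143)
2^8 ≡ 16^2 = 256 ≡ 113 (mod 143)
2^16 ≡ 113^2 = 12769 ≡ 42 (mod 143)
2^32 ≡ 42^2 = 1764 ≡ 48 (mod 143)
2^64 ≡ 48^2 = 2304 ≡ 16 (mod 143)
71 = 64 + 4 + 2 + 1 in binary powers of 2.
So 2^71 ≡ 16 · 16 · 4 · 2 ≡ 46 (mod 143).
Squaring chain: 46; never reaches −1, so base 2 is a Miller–Rabin witness that 143 is composite.

46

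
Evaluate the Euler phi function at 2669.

2496

Factor: 2669 = 17 · 157.
φ(2669) = (17−1) · (157−1) = 16 · 156 = 2496.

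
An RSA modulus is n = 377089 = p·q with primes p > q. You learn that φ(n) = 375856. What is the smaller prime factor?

557

φ(n) = (p−1)(q−1) = n − (p+q) + 1, so p + q = 377089 − 375856 + 1 = 1234.
p and q are the roots of t² − 1234t + 377089 = 0.
Discriminant: 1234² − 4·377089 = 1522756 − 1508356 = 14400; √14400 = 120.
q = (1234 − 120)/2 = 557, p = (1234 + 120)/2 = 677.
Check: 557 · 677 = 377089.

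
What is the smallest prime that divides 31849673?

31849673 is odd.
Digit sum 41, not divisible by 3.
Ends in 3: not divisible by 5.
7: 31849673 = 7·4549953 + 2
11: 31849673 = 11·2895424 + 9
13: 31849673 = 13·2449974 + 11
17: 31849673 = 17·1873510 + 3
19: 31849673 = 19·1676298 + 11
23: 31849673 = 23·1384768 + 9
29: 31849673 = 29·1098264 + 17
31: 31849673 = 31·1027408 + 25
37: 31849673 = 37·860801 + 36
41: 31849673 = 41·776821 + 12
43: 31849673 = 43·740690 + 3
47: 31849673 = 47·677652 + 29
53: 31849673 = 53·600937 + 12
59: 31849673 = 59·539824 + 57
61: 31849673 = 61·522125 + 48
67: 31849673 = 67·475368 + 17
71: 31849673 = 71·448586 + 67
73: 31849673 = 73·436296 + 65
79: 31849673 = 79·403160 + 33
83: 31849673 = 83·383731

83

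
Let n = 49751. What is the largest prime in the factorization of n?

89

49751 = 13 · 3827
3827 = 43 · 89
89 is prime.
So 49751 = 13 · 43 · 89; the largest prime factor is 89.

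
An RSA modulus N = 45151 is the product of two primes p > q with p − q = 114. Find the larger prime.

277

Since p = q + 114, we have 45151 = q(q + 114), so q² + 114q − 45151 = 0.
Discriminant: 114² + 4·45151 = 12996 + 180604 = 193600; √193600 = 440.
q = (−114 + 440)/2 = 163, and p = q + 114 = 277.
Check: 163 · 277 = 45151.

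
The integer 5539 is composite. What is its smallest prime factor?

5539 is odd.
Digit sum 22, not divisible by 3.
Ends in 9: not divisible by 5.
7: 5539 = 7·791 + 2
11: 5539 = 11·503 + 6
13: 5539 = 13·426 + 1
17: 5539 = 17·325 + 14
19: 5539 = 19·291 + 10
23: 5539 = 23·240 + 19
29: 5539 = 29·191

29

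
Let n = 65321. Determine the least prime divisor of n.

83

65321 is odd.
Digit sum 17, not divisible by 3.
Ends in 1: not divisible by 5.
7: 65321 = 7·9331 + 4
11: 65321 = 11·5938 + 3
13: 65321 = 13·5024 + 9
17: 65321 = 17·3842 + 7
19: 65321 = 19·3437 + 18
23: 65321 = 23·2840 + 1
29: 65321 = 29·2252 + 13
31: 65321 = 31·2107 + 4
37: 65321 = 37·1765 + 16
41: 65321 = 41·1593 + 8
43: 65321 = 43·1519 + 4
47: 65321 = 47·1389 + 38
53: 65321 = 53·1232 + 25
59: 65321 = 59·1107 + 8
61: 65321 = 61·1070 + 51
67: 65321 = 67·974 + 63
71: 65321 = 71·920 + 1
73: 65321 = 73·894 + 59
79: 65321 = 79·826 + 67
83: 65321 = 83·787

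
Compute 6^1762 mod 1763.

651

6^1 ≡ 6 (mod 1763)
6^2 ≡ 6^2 = 36 ≡ 36 (mod 1763)
6^4 ≡ 36^2 = 1296 ≡ 1296 (mod 1763)
6^8 ≡ 1296^2 = 1679616 ≡ 1240 (mod 1763)
6^16 ≡ 1240^2 = 1537600 ≡ 264 (mod 1763)
6^32 ≡ 264^2 = 69696 ≡ 939 (mod 1763)
6^64 ≡ 939^2 = 881721 ≡ 221 (mod 1763)
6^128 ≡ 221^2 = 48841 ≡ 1240 (mod 1763)
6^256 ≡ 1240^2 = 1537600 ≡ 264 (mod 1763)
6^512 ≡ 264^2 = 69696 ≡ 939 (mod 1763)
6^1024 ≡ 939^2 = 881721 ≡ 221 (mod 1763)
1762 = 1024 + 512 + 128 + 64 + 32 + 2 in binary powers of 2.
So 6^1762 ≡ 221 · 939 · 1240 · 221 · 939 · 36 ≡ 651 (mod 1763).
Since 651 ≠ 1, base 6 is a Fermat witness: 1763 is composite.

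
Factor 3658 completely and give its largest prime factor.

3658 = 2 · 1829
1829 = 31 · 59
59 is prime.
So 3658 = 2 · 31 · 59; the largest prime factor is 59.

59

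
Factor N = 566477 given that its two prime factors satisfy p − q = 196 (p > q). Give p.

857

Since p = q + 196, we have 566477 = q(q + 196), so q² + 196q − 566477 = 0.
Discriminant: 196² + 4·566477 = 38416 + 2265908 = 2304324; √2304324 = 1518.
q = (−196 + 1518)/2 = 661, and p = q + 196 = 857.
Check: 661 · 857 = 566477.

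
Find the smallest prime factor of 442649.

31

442649 is odd.
Digit sum 29, not divisible by 3.
Ends in 9: not divisible by 5.
7: 442649 = 7·63235 + 4
11: 442649 = 11·40240 + 9
13: 442649 = 13·34049 + 12
17: 442649 = 17·26038 + 3
19: 442649 = 19·23297 + 6
23: 442649 = 23·19245 + 14
29: 442649 = 29·15263 + 22
31: 442649 = 31·14279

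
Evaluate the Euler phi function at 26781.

17472

Factor: 26781 = 3 · 79 · 113.
φ(26781) = (3−1) · (79−1) · (113−1) = 2 · 78 · 112 = 17472.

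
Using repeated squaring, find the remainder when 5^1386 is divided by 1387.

5^1 ≡ 5 (mod 1387)
5^2 ≡ 5^2 = 25 ≡ 25 (mod 1387)
5^4 ≡ 25^2 = 625 ≡ 625 (mod 1387)
5^8 ≡ 625^2 = 390625 ≡ 878 (mod 1387)
5^16 ≡ 878^2 = 770884 ≡ 1099 (mod 1387)
5^32 ≡ 1099^2 = 1207801 ≡ 1111 (mod 1387)
5^64 ≡ 1111^2 = 1234321 ≡ 1278 (mod 1387)
5^128 ≡ 1278^2 = 1633284 ≡ 785 (mod 1387)
5^256 ≡ 785^2 = 616225 ≡ 397 (mod 1387)
5^512 ≡ 397^2 = 157609 ≡ 878 (mod 1387)
5^1024 ≡ 878^2 = 770884 ≡ 1099 (mod 1387)
1386 = 1024 + 256 + 64 + 32 + 8 + 2 in binary powers of 2.
So 5^1386 ≡ 1099 · 397 · 1278 · 1111 · 878 · 25 ≡ 1122 (mod 1387).
Since 1122 ≠ 1, base 5 is a Fermat witness: 1387 is composite.

1122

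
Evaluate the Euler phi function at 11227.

11016

Factor: 11227 = 103 · 109.
φ(11227) = (103−1) · (109−1) = 102 · 108 = 11016.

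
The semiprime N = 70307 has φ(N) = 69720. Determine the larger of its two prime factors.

421

φ(n) = (p−1)(q−1) = n − (p+q) + 1, so p + q = 70307 − 69720 + 1 = 588.
p and q are the roots of t² − 588t + 70307 = 0.
Discriminant: 588² − 4·70307 = 345744 − 281228 = 64516; √64516 = 254.
q = (588 − 254)/2 = 167, p = (588 + 254)/2 = 421.
Check: 167 · 421 = 70307.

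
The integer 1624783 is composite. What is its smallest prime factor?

1624783 is odd.
Digit sum 31, not divisible by 3.
Ends in 3: not divisible by 5.
7: 1624783 = 7·232111 + 6
11: 1624783 = 11·147707 + 6
13: 1624783 = 13·124983 + 4
17: 1624783 = 17·95575 + 8
19: 1624783 = 19·85514 + 17
23: 1624783 = 23·70642 + 17
29: 1624783 = 29·56027

29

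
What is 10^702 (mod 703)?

10^1 ≡ 10 (mod 703)
10^2 ≡ 10^2 = 100 ≡ 100 (mod 703)
10^4 ≡ 100^2 = 10000 ≡ 158 (mod 703)
10^8 ≡ 158^2 = 24964 ≡ 359 (mod 703)
10^16 ≡ 359^2 = 128881 ≡ 232 (mod 703)
10^32 ≡ 232^2 = 53824 ≡ 396 (mod 703)
10^64 ≡ 396^2 = 156816 ≡ 47 (mod 703)
10^128 ≡ 47^2 = 2209 ≡ 100 (mod 703)
10^256 ≡ 100^2 = 10000 ≡ 158 (mod 703)
10^512 ≡ 158^2 = 24964 ≡ 359 (mod 703)
702 = 512 + 128 + 32 + 16 + 8 + 4 + 2 in binary powers of 2.
So 10^702 ≡ 359 · 100 · 396 · 232 · 359 · 158 · 100 ≡ 1 (mod 703).
Since the result is 1, base 10 gives no evidence that 703 is composite.

1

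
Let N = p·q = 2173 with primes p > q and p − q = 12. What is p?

53

Since p = q + 12, we have 2173 = q(q + 12), so q² + 12q − 2173 = 0.
Discriminant: 12² + 4·2173 = 144 + 8692 = 8836; √8836 = 94.
q = (−12 + 94)/2 = 41, and p = q + 12 = 53.
Check: 41 · 53 = 2173.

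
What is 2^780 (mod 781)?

2^1 ≡ 2 (mod 781)
2^2 ≡ 2^2 = 4 ≡ 4 (mod 781)
2^4 ≡ 4^2 = 16 ≡ 16 (mod 781)
2^8 ≡ 16^2 = 256 ≡ 256 (mod 781)
2^16 ≡ 256^2 = 65536 ≡ 713 (mod 781)
2^32 ≡ 713^2 = 508369 ≡ 719 (mod 781)
2^64 ≡ 719^2 = 516961 ≡ 720 (mod 781)
2^128 ≡ 720^2 = 518400 ≡ 597 (mod 781)
2^256 ≡ 597^2 = 356409 ≡ 273 (mod 781)
2^512 ≡ 273^2 = 74529 ≡ 334 (mod 781)
780 = 512 + 256 + 8 + 4 in binary powers of 2.
So 2^780 ≡ 334 · 273 · 256 · 16 ≡ 243 (mod 781).
Since 243 ≠ 1, base 2 is a Fermat witness: 781 is composite.

243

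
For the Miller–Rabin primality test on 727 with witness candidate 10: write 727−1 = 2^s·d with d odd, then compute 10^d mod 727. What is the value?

726

727 − 1 = 726 = 2^1 · 363, so d = 363.
10^1 ≡ 10 (mod 727)
10^2 ≡ 10^2 = 100 ≡ 100 (mod 727)
10^4 ≡ 100^2 = 10000 ≡ 549 (mod 727)
10^8 ≡ 549^2 = 301401 ≡ 423 (mod 727)
10^16 ≡ 423^2 = 178929 ≡ 87 (mod 727)
10^32 ≡ 87^2 = 7569 ≡ 299 (mod 727)
10^64 ≡ 299^2 = 89401 ≡ 707 (mod 727)
10^128 ≡ 707^2 = 499849 ≡ 400 (mod 727)
10^256 ≡ 400^2 = 160000 ≡ 60 (mod 727)
363 = 256 + 64 + 32 + 8 + 2 + 1 in binary powers of 2.
So 10^363 ≡ 60 · 707 · 299 · 423 · 100 · 10 ≡ 726 (mod 727).
Since 10^d ≡ 726 (mod 727), base 10 does not prove 727 composite.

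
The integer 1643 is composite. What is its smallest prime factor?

31

1643 is odd.
Digit sum 14, not divisible by 3.
Ends in 3: not divisible by 5.
7: 1643 = 7·234 + 5
11: 1643 = 11·149 + 4
13: 1643 = 13·126 + 5
17: 1643 = 17·96 + 11
19: 1643 = 19·86 + 9
23: 1643 = 23·71 + 10
29: 1643 = 29·56 + 19
31: 1643 = 31·53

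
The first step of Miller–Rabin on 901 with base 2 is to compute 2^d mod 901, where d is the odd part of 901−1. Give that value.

901 − 1 = 900 = 2^2 · 225, so d = 225.
2^1 ≡ 2 (mod 901)
2^2 ≡ 2^2 = 4 ≡ 4 (mod 901)
2^4 ≡ 4^2 = 16 ≡ 16 (mod 901)
2^8 ≡ 16^2 = 256 ≡ 256 (mod 901)
2^16 ≡ 256^2 = 65536 ≡ 664 (mod 901)
2^32 ≡ 664^2 = 440896 ≡ 307 (mod 901)
2^64 ≡ 307^2 = 94249 ≡ 545 (mod 901)
2^128 ≡ 545^2 = 297025 ≡ 596 (mod 901)
225 = 128 + 64 + 32 + 1 in binary powers of 2.
So 2^225 ≡ 596 · 545 · 307 · 2 ≡ 427 (mod 901).
Squaring chain: 427 → 327; never reaches −1, so base 2 is a Miller–Rabin witness that 901 is composite.

427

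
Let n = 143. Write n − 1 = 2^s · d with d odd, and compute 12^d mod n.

12

143 − 1 = 142 = 2^1 · 71, so d = 71.
12^1 ≡ 12 (mod 143)
12^2 ≡ 12^2 = 144 ≡ 1 (mod 143)
12^4 ≡ 1^2 = 1 ≡ 1 (mod 143)
12^8 ≡ 1^2 = 1 ≡ 1 (mod 143)
12^16 ≡ 1^2 = 1 ≡ 1 (mod 143)
12^32 ≡ 1^2 = 1 ≡ 1 (mod 143)
12^64 ≡ 1^2 = 1 ≡ 1 (mod 143)
71 = 64 + 4 + 2 + 1 in binary powers of 2.
So 12^71 ≡ 1 · 1 · 1 · 12 ≡ 12 (mod 143).
Squaring chain: 12; never reaches −1, so base 12 is a Miller–Rabin witness that 143 is composite.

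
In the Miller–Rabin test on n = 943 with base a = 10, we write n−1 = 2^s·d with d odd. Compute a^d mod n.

871

943 − 1 = 942 = 2^1 · 471, so d = 471.
10^1 ≡ 10 (mod 943)
10^2 ≡ 10^2 = 100 ≡ 100 (mod 943)
10^4 ≡ 100^2 = 10000 ≡ 570 (mod 943)
10^8 ≡ 570^2 = 324900 ≡ 508 (mod 943)
10^16 ≡ 508^2 = 258064 ≡ 625 (mod 943)
10^32 ≡ 625^2 = 390625 ≡ 223 (mod 943)
10^64 ≡ 223^2 = 49729 ≡ 693 (mod 943)
10^128 ≡ 693^2 = 480249 ≡ 262 (mod 943)
10^256 ≡ 262^2 = 68644 ≡ 748 (mod 943)
471 = 256 + 128 + 64 + 16 + 4 + 2 + 1 in binary powers of 2.
So 10^471 ≡ 748 · 262 · 693 · 625 · 570 · 100 · 10 ≡ 871 (mod 943).
Squaring chain: 871; never reaches −1, so base 10 is a Miller–Rabin witness that 943 is composite.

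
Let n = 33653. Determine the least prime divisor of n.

73

33653 is odd.
Digit sum 20, not divisible by 3.
Ends in 3: not divisible by 5.
7: 33653 = 7·4807 + 4
11: 33653 = 11·3059 + 4
13: 33653 = 13·2588 + 9
17: 33653 = 17·1979 + 10
19: 33653 = 19·1771 + 4
23: 33653 = 23·1463 + 4
29: 33653 = 29·1160 + 13
31: 33653 = 31·1085 + 18
37: 33653 = 37·909 + 20
41: 33653 = 41·820 + 33
43: 33653 = 43·782 + 27
47: 33653 = 47·716 + 1
53: 33653 = 53·634 + 51
59: 33653 = 59·570 + 23
61: 33653 = 61·551 + 42
67: 33653 = 67·502 + 19
71: 33653 = 71·473 + 70
73: 33653 = 73·461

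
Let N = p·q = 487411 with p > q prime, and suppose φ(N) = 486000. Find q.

601

φ(n) = (p−1)(q−1) = n − (p+q) + 1, so p + q = 487411 − 486000 + 1 = 1412.
p and q are the roots of t² − 1412t + 487411 = 0.
Discriminant: 1412² − 4·487411 = 1993744 − 1949644 = 44100; √44100 = 210.
q = (1412 − 210)/2 = 601, p = (1412 + 210)/2 = 811.
Check: 601 · 811 = 487411.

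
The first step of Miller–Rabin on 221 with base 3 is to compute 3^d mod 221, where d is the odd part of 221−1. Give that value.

221 − 1 = 220 = 2^2 · 55, so d = 55.
3^1 ≡ 3 (mod 221)
3^2 ≡ 3^2 = 9 ≡ 9 (mod 221)
3^4 ≡ 9^2 = 81 ≡ 81 (mod 221)
3^8 ≡ 81^2 = 6561 ≡ 152 (mod 221)
3^16 ≡ 152^2 = 23104 ≡ 120 (mod 221)
3^32 ≡ 120^2 = 14400 ≡ 35 (mod 221)
55 = 32 + 16 + 4 + 2 + 1 in binary powers of 2.
So 3^55 ≡ 35 · 120 · 81 · 9 · 3 ≡ 198 (mod 221).
Squaring chain: 198 → 87; never reaches −1, so base 3 is a Miller–Rabin witness that 221 is composite.

198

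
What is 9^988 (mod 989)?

439

9^1 ≡ 9 (mod 989)
9^2 ≡ 9^2 = 81 ≡ 81 (mod 989)
9^4 ≡ 81^2 = 6561 ≡ 627 (mod 989)
9^8 ≡ 627^2 = 393129 ≡ 496 (mod 989)
9^16 ≡ 496^2 = 246016 ≡ 744 (mod 989)
9^32 ≡ 744^2 = 553536 ≡ 685 (mod 989)
9^64 ≡ 685^2 = 469225 ≡ 439 (mod 989)
9^128 ≡ 439^2 = 192721 ≡ 855 (mod 989)
9^256 ≡ 855^2 = 731025 ≡ 154 (mod 989)
9^512 ≡ 154^2 = 23716 ≡ 969 (mod 989)
988 = 512 + 256 + 128 + 64 + 16 + 8 + 4 in binary powers of 2.
So 9^988 ≡ 969 · 154 · 855 · 439 · 744 · 496 · 627 ≡ 439 (mod 989).
Since 439 ≠ 1, base 9 is a Fermat witness: 989 is composite.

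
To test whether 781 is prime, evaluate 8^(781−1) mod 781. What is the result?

375

8^1 ≡ 8 (mod 781)
8^2 ≡ 8^2 = 64 ≡ 64 (mod 781)
8^4 ≡ 64^2 = 4096 ≡ 191 (mod 781)
8^8 ≡ 191^2 = 36481 ≡ 555 (mod 781)
8^16 ≡ 555^2 = 308025 ≡ 311 (mod 781)
8^32 ≡ 311^2 = 96721 ≡ 658 (mod 781)
8^64 ≡ 658^2 = 432964 ≡ 290 (mod 781)
8^128 ≡ 290^2 = 84100 ≡ 533 (mod 781)
8^256 ≡ 533^2 = 284089 ≡ 586 (mod 781)
8^512 ≡ 586^2 = 343396 ≡ 537 (mod 781)
780 = 512 + 256 + 8 + 4 in binary powers of 2.
So 8^780 ≡ 537 · 586 · 555 · 191 ≡ 375 (mod 781).
Since 375 ≠ 1, base 8 is a Fermat witness: 781 is composite.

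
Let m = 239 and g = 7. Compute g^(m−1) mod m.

7^1 ≡ 7 (mod 239)
7^2 ≡ 7^2 = 49 ≡ 49 (mod 239)
7^4 ≡ 49^2 = 2401 ≡ 11 (mod 239)
7^8 ≡ 11^2 = 121 ≡ 121 (mod 239)
7^16 ≡ 121^2 = 14641 ≡ 62 (mod 239)
7^32 ≡ 62^2 = 3844 ≡ 20 (mod 239)
7^64 ≡ 20^2 = 400 ≡ 161 (mod 239)
7^128 ≡ 161^2 = 25921 ≡ 109 (mod 239)
238 = 128 + 64 + 32 + 8 + 4 + 2 in binary powers of 2.
So 7^238 ≡ 109 · 161 · 20 · 121 · 11 · 49 ≡ 1 (mod 239).
Since the result is 1, base 7 gives no evidence that 239 is composite.

1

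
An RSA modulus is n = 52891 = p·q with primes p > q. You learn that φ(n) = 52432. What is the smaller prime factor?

φ(n) = (p−1)(q−1) = n − (p+q) + 1, so p + q = 52891 − 52432 + 1 = 460.
p and q are the roots of t² − 460t + 52891 = 0.
Discriminant: 460² − 4·52891 = 211600 − 211564 = 36; √36 = 6.
q = (460 − 6)/2 = 227, p = (460 + 6)/2 = 233.
Check: 227 · 233 = 52891.

227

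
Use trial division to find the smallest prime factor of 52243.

89

52243 is odd.
Digit sum 16, not divisible by 3.
Ends in 3: not divisible by 5.
7: 52243 = 7·7463 + 2
11: 52243 = 11·4749 + 4
13: 52243 = 13·4018 + 9
17: 52243 = 17·3073 + 2
19: 52243 = 19·2749 + 12
23: 52243 = 23·2271 + 10
29: 52243 = 29·1801 + 14
31: 52243 = 31·1685 + 8
37: 52243 = 37·1411 + 36
41: 52243 = 41·1274 + 9
43: 52243 = 43·1214 + 41
47: 52243 = 47·1111 + 26
53: 52243 = 53·985 + 38
59: 52243 = 59·885 + 28
61: 52243 = 61·856 + 27
67: 52243 = 67·779 + 50
71: 52243 = 71·735 + 58
73: 52243 = 73·715 + 48
79: 52243 = 79·661 + 24
83: 52243 = 83·629 + 36
89: 52243 = 89·587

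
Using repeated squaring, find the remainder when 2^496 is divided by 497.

135

2^1 ≡ 2 (mod 497)
2^2 ≡ 2^2 = 4 ≡ 4 (mod 497)
2^4 ≡ 4^2 = 16 ≡ 16 (mod 497)
2^8 ≡ 16^2 = 256 ≡ 256 (mod 497)
2^16 ≡ 256^2 = 65536 ≡ 429 (mod 497)
2^32 ≡ 429^2 = 184041 ≡ 151 (mod 497)
2^64 ≡ 151^2 = 22801 ≡ 436 (mod 497)
2^128 ≡ 436^2 = 190096 ≡ 242 (mod 497)
2^256 ≡ 242^2 = 58564 ≡ 415 (mod 497)
496 = 256 + 128 + 64 + 32 + 16 in binary powers of 2.
So 2^496 ≡ 415 · 242 · 436 · 151 · 429 ≡ 135 (mod 497).
Since 135 ≠ 1, base 2 is a Fermat witness: 497 is composite.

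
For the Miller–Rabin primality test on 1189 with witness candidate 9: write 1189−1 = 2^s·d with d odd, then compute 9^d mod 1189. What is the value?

1189 − 1 = 1188 = 2^2 · 297, so d = 297.
9^1 ≡ 9 (mod 1189)
9^2 ≡ 9^2 = 81 ≡ 81 (mod 1189)
9^4 ≡ 81^2 = 6561 ≡ 616 (mod 1189)
9^8 ≡ 616^2 = 379456 ≡ 165 (mod 1189)
9^16 ≡ 165^2 = 27225 ≡ 1067 (mod 1189)
9^32 ≡ 1067^2 = 1138489 ≡ 616 (mod 1189)
9^64 ≡ 616^2 = 379456 ≡ 165 (mod 1189)
9^128 ≡ 165^2 = 27225 ≡ 1067 (mod 1189)
9^256 ≡ 1067^2 = 1138489 ≡ 616 (mod 1189)
297 = 256 + 32 + 8 + 1 in binary powers of 2.
So 9^297 ≡ 616 · 616 · 165 · 9 ≡ 91 (mod 1189).
Squaring chain: 91 → 1147; never reaches −1, so base 9 is a Miller–Rabin witness that 1189 is composite.

91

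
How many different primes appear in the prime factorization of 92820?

6

92820 = 2^2 · 23205
23205 = 3 · 7735
7735 = 5 · 1547
1547 = 7 · 221
221 = 13 · 17
92820 = 2^2 · 3 · 5 · 7 · 13 · 17, which has 6 distinct prime factors.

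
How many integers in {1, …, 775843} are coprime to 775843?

Factor: 775843 = 41 · 127 · 149.
φ(775843) = (41−1) · (127−1) · (149−1) = 40 · 126 · 148 = 745920.

745920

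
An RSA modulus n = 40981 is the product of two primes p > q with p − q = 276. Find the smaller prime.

Since p = q + 276, we have 40981 = q(q + 276), so q² + 276q − 40981 = 0.
Discriminant: 276² + 4·40981 = 76176 + 163924 = 240100; √240100 = 490.
q = (−276 + 490)/2 = 107, and p = q + 276 = 383.
Check: 107 · 383 = 40981.

107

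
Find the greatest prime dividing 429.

429 = 3 · 143
143 = 11 · 13
13 is prime.
So 429 = 3 · 11 · 13; the largest prime factor is 13.

13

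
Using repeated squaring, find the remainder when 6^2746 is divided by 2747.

412

6^1 ≡ 6 (mod 2747)
6^2 ≡ 6^2 = 36 ≡ 36 (mod 2747)
6^4 ≡ 36^2 = 1296 ≡ 1296 (mod 2747)
6^8 ≡ 1296^2 = 1679616 ≡ 1199 (mod 2747)
6^16 ≡ 1199^2 = 1437601 ≡ 920 (mod 2747)
6^32 ≡ 920^2 = 846400 ≡ 324 (mod 2747)
6^64 ≡ 324^2 = 104976 ≡ 590 (mod 2747)
6^128 ≡ 590^2 = 348100 ≡ 1978 (mod 2747)
6^256 ≡ 1978^2 = 3912484 ≡ 756 (mod 2747)
6^512 ≡ 756^2 = 571536 ≡ 160 (mod 2747)
6^1024 ≡ 160^2 = 25600 ≡ 877 (mod 2747)
6^2048 ≡ 877^2 = 769129 ≡ 2716 (mod 2747)
2746 = 2048 + 512 + 128 + 32 + 16 + 8 + 2 in binary powers of 2.
So 6^2746 ≡ 2716 · 160 · 1978 · 324 · 920 · 1199 · 36 ≡ 412 (mod 2747).
Since 412 ≠ 1, base 6 is a Fermat witness: 2747 is composite.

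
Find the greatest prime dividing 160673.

160673 = 31 · 5183
5183 = 71 · 73
73 is prime.
So 160673 = 31 · 71 · 73; the largest prime factor is 73.

73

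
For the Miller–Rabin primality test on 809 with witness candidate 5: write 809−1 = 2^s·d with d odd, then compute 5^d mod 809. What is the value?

491

809 − 1 = 808 = 2^3 · 101, so d = 101.
5^1 ≡ 5 (mod 809)
5^2 ≡ 5^2 = 25 ≡ 25 (mod 809)
5^4 ≡ 25^2 = 625 ≡ 625 (mod 809)
5^8 ≡ 625^2 = 390625 ≡ 687 (mod 809)
5^16 ≡ 687^2 = 471969 ≡ 322 (mod 809)
5^32 ≡ 322^2 = 103684 ≡ 132 (mod 809)
5^64 ≡ 132^2 = 17424 ≡ 435 (mod 809)
101 = 64 + 32 + 4 + 1 in binary powers of 2.
So 5^101 ≡ 435 · 132 · 625 · 5 ≡ 491 (mod 809).
Squaring chain: 491 → 808 → 1; reaches −1, so base 5 does not prove 809 composite.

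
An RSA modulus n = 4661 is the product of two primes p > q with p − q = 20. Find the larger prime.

Since p = q + 20, we have 4661 = q(q + 20), so q² + 20q − 4661 = 0.
Discriminant: 20² + 4·4661 = 400 + 18644 = 19044; √19044 = 138.
q = (−20 + 138)/2 = 59, and p = q + 20 = 79.
Check: 59 · 79 = 4661.

79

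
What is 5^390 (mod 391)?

5^1 ≡ 5 (mod 391)
5^2 ≡ 5^2 = 25 ≡ 25 (mod 391)
5^4 ≡ 25^2 = 625 ≡ 234 (mod 391)
5^8 ≡ 234^2 = 54756 ≡ 16 (mod 391)
5^16 ≡ 16^2 = 256 ≡ 256 (mod 391)
5^32 ≡ 256^2 = 65536 ≡ 239 (mod 391)
5^64 ≡ 239^2 = 57121 ≡ 35 (mod 391)
5^128 ≡ 35^2 = 1225 ≡ 52 (mod 391)
5^256 ≡ 52^2 = 2704 ≡ 358 (mod 391)
390 = 256 + 128 + 4 + 2 in binary powers of 2.
So 5^390 ≡ 358 · 52 · 234 · 25 ≡ 325 (mod 391).
Since 325 ≠ 1, base 5 is a Fermat witness: 391 is composite.

325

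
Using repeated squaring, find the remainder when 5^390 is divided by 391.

325

5^1 ≡ 5 (mod 391)
5^2 ≡ 5^2 = 25 ≡ 25 (mod 391)
5^4 ≡ 25^2 = 625 ≡ 234 (mod 391)
5^8 ≡ 234^2 = 54756 ≡ 16 (mod 391)
5^16 ≡ 16^2 = 256 ≡ 256 (mod 391)
5^32 ≡ 256^2 = 65536 ≡ 239 (mod 391)
5^64 ≡ 239^2 = 57121 ≡ 35 (mod 391)
5^128 ≡ 35^2 = 1225 ≡ 52 (mod 391)
5^256 ≡ 52^2 = 2704 ≡ 358 (mod 391)
390 = 256 + 128 + 4 + 2 in binary powers of 2.
So 5^390 ≡ 358 · 52 · 234 · 25 ≡ 325 (mod 391).
Since 325 ≠ 1, base 5 is a Fermat witness: 391 is composite.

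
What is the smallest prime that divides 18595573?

79

18595573 is odd.
Digit sum 43, not divisible by 3.
Ends in 3: not divisible by 5.
7: 18595573 = 7·2656510 + 3
11: 18595573 = 11·1690506 + 7
13: 18595573 = 13·1430428 + 9
17: 18595573 = 17·1093857 + 4
19: 18595573 = 19·978714 + 7
23: 18595573 = 23·808503 + 4
29: 18595573 = 29·641226 + 19
31: 18595573 = 31·599857 + 6
37: 18595573 = 37·502583 + 2
41: 18595573 = 41·453550 + 23
43: 18595573 = 43·432455 + 8
47: 18595573 = 47·395650 + 23
53: 18595573 = 53·350859 + 46
59: 18595573 = 59·315179 + 12
61: 18595573 = 61·304845 + 28
67: 18595573 = 67·277545 + 58
71: 18595573 = 71·261909 + 34
73: 18595573 = 73·254733 + 64
79: 18595573 = 79·235387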